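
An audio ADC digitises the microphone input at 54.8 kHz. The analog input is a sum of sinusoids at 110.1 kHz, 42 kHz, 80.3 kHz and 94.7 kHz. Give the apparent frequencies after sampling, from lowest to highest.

0.5 kHz, 12.8 kHz, 14.9 kHz, 25.5 kHz

fs/2 = 27.4 kHz.
110.1 kHz mod fs = 0.5 kHz.
0.5 kHz ≤ fs/2 = 27.4 kHz, appears at 0.5 kHz.
42 kHz > fs/2 = 27.4 kHz, folds to fs − 42 kHz = 12.8 kHz.
80.3 kHz mod fs = 25.5 kHz.
25.5 kHz ≤ fs/2 = 27.4 kHz, appears at 25.5 kHz.
94.7 kHz mod fs = 39.9 kHz.
39.9 kHz > fs/2 = 27.4 kHz, folds to fs − 39.9 kHz = 14.9 kHz.
Distinct values: {0.5 kHz, 12.8 kHz, 14.9 kHz, 25.5 kHz}.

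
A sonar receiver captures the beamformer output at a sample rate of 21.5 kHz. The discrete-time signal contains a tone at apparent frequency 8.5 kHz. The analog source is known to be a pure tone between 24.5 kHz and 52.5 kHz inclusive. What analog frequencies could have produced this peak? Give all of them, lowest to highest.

30 kHz, 34.5 kHz, 51.5 kHz

Frequencies that alias to 8.5 kHz are k·fs ± 8.5 kHz for integer k ≥ 0.
k=0: 8.5 kHz.
k=1: 13 kHz, 30 kHz.
k=2: 34.5 kHz, 51.5 kHz.
k=3: 56 kHz, 73 kHz.
Within [24.5 kHz, 52.5 kHz]: 30 kHz, 34.5 kHz, 51.5 kHz.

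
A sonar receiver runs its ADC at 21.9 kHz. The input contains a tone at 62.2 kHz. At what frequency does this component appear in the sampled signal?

3.5 kHz

62.2 kHz mod fs = 18.4 kHz.
18.4 kHz > fs/2 = 10.95 kHz, folds to fs − 18.4 kHz = 3.5 kHz.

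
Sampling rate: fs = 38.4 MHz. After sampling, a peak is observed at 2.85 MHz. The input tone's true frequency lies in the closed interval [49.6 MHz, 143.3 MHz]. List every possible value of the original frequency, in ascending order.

73.95 MHz, 79.65 MHz, 112.35 MHz, 118.05 MHz

Frequencies that alias to 2.85 MHz are k·fs ± 2.85 MHz for integer k ≥ 0.
k=0: 2.85 MHz.
k=1: 35.55 MHz, 41.25 MHz.
k=2: 73.95 MHz, 79.65 MHz.
k=3: 112.35 MHz, 118.05 MHz.
k=4: 150.75 MHz, 156.45 MHz.
Within [49.6 MHz, 143.3 MHz]: 73.95 MHz, 79.65 MHz, 112.35 MHz, 118.05 MHz.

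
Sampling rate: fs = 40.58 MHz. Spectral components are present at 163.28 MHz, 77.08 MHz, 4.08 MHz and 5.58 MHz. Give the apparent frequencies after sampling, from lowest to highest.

fs/2 = 20.29 MHz.
163.28 MHz mod fs = 0.96 MHz.
0.96 MHz ≤ fs/2 = 20.29 MHz, appears at 0.96 MHz.
77.08 MHz mod fs = 36.5 MHz.
36.5 MHz > fs/2 = 20.29 MHz, folds to fs − 36.5 MHz = 4.08 MHz.
4.08 MHz ≤ fs/2 = 20.29 MHz, passes unchanged.
5.58 MHz ≤ fs/2 = 20.29 MHz, passes unchanged.
Distinct values: {0.96 MHz, 4.08 MHz, 5.58 MHz}.

0.96 MHz, 4.08 MHz, 5.58 MHz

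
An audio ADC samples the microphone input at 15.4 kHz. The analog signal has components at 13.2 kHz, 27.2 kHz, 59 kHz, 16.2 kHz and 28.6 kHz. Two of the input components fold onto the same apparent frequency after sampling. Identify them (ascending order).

13.2 kHz, 28.6 kHz

fs/2 = 7.7 kHz.
13.2 kHz > fs/2 = 7.7 kHz, folds to fs − 13.2 kHz = 2.2 kHz.
27.2 kHz mod fs = 11.8 kHz.
11.8 kHz > fs/2 = 7.7 kHz, folds to fs − 11.8 kHz = 3.6 kHz.
59 kHz mod fs = 12.8 kHz.
12.8 kHz > fs/2 = 7.7 kHz, folds to fs − 12.8 kHz = 2.6 kHz.
16.2 kHz mod fs = 0.8 kHz.
0.8 kHz ≤ fs/2 = 7.7 kHz, appears at 0.8 kHz.
28.6 kHz mod fs = 13.2 kHz.
13.2 kHz > fs/2 = 7.7 kHz, folds to fs − 13.2 kHz = 2.2 kHz.
13.2 kHz and 28.6 kHz both map to 2.2 kHz.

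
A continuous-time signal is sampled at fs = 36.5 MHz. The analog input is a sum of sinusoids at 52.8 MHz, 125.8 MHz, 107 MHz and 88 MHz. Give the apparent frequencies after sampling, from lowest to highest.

fs/2 = 18.25 MHz.
52.8 MHz mod fs = 16.3 MHz.
16.3 MHz ≤ fs/2 = 18.25 MHz, appears at 16.3 MHz.
125.8 MHz mod fs = 16.3 MHz.
16.3 MHz ≤ fs/2 = 18.25 MHz, appears at 16.3 MHz.
107 MHz mod fs = 34 MHz.
34 MHz > fs/2 = 18.25 MHz, folds to fs − 34 MHz = 2.5 MHz.
88 MHz mod fs = 15 MHz.
15 MHz ≤ fs/2 = 18.25 MHz, appears at 15 MHz.
Distinct values: {2.5 MHz, 15 MHz, 16.3 MHz}.

2.5 MHz, 15 MHz, 16.3 MHz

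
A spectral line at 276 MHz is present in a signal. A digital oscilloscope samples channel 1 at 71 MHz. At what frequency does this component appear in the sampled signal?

8 MHz

276 MHz mod fs = 63 MHz.
63 MHz > fs/2 = 35.5 MHz, folds to fs − 63 MHz = 8 MHz.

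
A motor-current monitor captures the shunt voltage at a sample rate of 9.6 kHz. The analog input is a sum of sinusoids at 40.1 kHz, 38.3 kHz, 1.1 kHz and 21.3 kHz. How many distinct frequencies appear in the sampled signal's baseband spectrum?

fs/2 = 4.8 kHz.
40.1 kHz mod fs = 1.7 kHz.
1.7 kHz ≤ fs/2 = 4.8 kHz, appears at 1.7 kHz.
38.3 kHz mod fs = 9.5 kHz.
9.5 kHz > fs/2 = 4.8 kHz, folds to fs − 9.5 kHz = 0.1 kHz.
1.1 kHz ≤ fs/2 = 4.8 kHz, passes unchanged.
21.3 kHz mod fs = 2.1 kHz.
2.1 kHz ≤ fs/2 = 4.8 kHz, appears at 2.1 kHz.
Distinct values: {0.1 kHz, 1.1 kHz, 1.7 kHz, 2.1 kHz} → 4.

4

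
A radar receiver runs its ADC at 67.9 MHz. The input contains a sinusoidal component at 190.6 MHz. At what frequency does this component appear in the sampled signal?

13.1 MHz

190.6 MHz mod fs = 54.8 MHz.
54.8 MHz > fs/2 = 33.95 MHz, folds to fs − 54.8 MHz = 13.1 MHz.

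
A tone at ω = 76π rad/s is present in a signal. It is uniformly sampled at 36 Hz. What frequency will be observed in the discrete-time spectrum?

ω = 76π rad/s → f = ω/(2π) = 38 Hz.
38 Hz mod fs = 2 Hz.
2 Hz ≤ fs/2 = 18 Hz, appears at 2 Hz.

2 Hz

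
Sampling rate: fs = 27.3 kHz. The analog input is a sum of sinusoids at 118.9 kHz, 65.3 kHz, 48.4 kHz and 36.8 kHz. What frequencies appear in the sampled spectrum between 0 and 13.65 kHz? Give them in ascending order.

fs/2 = 13.65 kHz.
118.9 kHz mod fs = 9.7 kHz.
9.7 kHz ≤ fs/2 = 13.65 kHz, appears at 9.7 kHz.
65.3 kHz mod fs = 10.7 kHz.
10.7 kHz ≤ fs/2 = 13.65 kHz, appears at 10.7 kHz.
48.4 kHz mod fs = 21.1 kHz.
21.1 kHz > fs/2 = 13.65 kHz, folds to fs − 21.1 kHz = 6.2 kHz.
36.8 kHz mod fs = 9.5 kHz.
9.5 kHz ≤ fs/2 = 13.65 kHz, appears at 9.5 kHz.
Distinct values: {6.2 kHz, 9.5 kHz, 9.7 kHz, 10.7 kHz}.

6.2 kHz, 9.5 kHz, 9.7 kHz, 10.7 kHz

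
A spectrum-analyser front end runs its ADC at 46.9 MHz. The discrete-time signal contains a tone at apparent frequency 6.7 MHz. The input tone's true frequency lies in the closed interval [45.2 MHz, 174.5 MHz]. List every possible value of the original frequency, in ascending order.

Frequencies that alias to 6.7 MHz are k·fs ± 6.7 MHz for integer k ≥ 0.
k=0: 6.7 MHz.
k=1: 40.2 MHz, 53.6 MHz.
k=2: 87.1 MHz, 100.5 MHz.
k=3: 134 MHz, 147.4 MHz.
k=4: 180.9 MHz, 194.3 MHz.
Within [45.2 MHz, 174.5 MHz]: 53.6 MHz, 87.1 MHz, 100.5 MHz, 134 MHz, 147.4 MHz.

53.6 MHz, 87.1 MHz, 100.5 MHz, 134 MHz, 147.4 MHz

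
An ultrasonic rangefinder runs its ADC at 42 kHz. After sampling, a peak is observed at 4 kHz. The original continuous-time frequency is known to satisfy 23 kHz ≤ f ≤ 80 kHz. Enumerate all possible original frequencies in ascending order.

38 kHz, 46 kHz, 80 kHz

Frequencies that alias to 4 kHz are k·fs ± 4 kHz for integer k ≥ 0.
k=0: 4 kHz.
k=1: 38 kHz, 46 kHz.
k=2: 80 kHz, 88 kHz.
k=3: 122 kHz, 130 kHz.
Within [23 kHz, 80 kHz]: 38 kHz, 46 kHz, 80 kHz.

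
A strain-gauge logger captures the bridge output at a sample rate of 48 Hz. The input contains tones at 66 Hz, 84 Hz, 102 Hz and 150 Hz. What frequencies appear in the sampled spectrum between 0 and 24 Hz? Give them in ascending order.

6 Hz, 12 Hz, 18 Hz

fs/2 = 24 Hz.
66 Hz mod fs = 18 Hz.
18 Hz ≤ fs/2 = 24 Hz, appears at 18 Hz.
84 Hz mod fs = 36 Hz.
36 Hz > fs/2 = 24 Hz, folds to fs − 36 Hz = 12 Hz.
102 Hz mod fs = 6 Hz.
6 Hz ≤ fs/2 = 24 Hz, appears at 6 Hz.
150 Hz mod fs = 6 Hz.
6 Hz ≤ fs/2 = 24 Hz, appears at 6 Hz.
Distinct values: {6 Hz, 12 Hz, 18 Hz}.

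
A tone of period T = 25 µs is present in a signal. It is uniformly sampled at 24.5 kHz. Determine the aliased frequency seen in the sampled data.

9 kHz

T = 25 µs → f = 1/T = 40 kHz.
40 kHz mod fs = 15.5 kHz.
15.5 kHz > fs/2 = 12.25 kHz, folds to fs − 15.5 kHz = 9 kHz.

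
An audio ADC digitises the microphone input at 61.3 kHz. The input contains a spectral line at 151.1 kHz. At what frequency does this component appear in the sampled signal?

151.1 kHz mod fs = 28.5 kHz.
28.5 kHz ≤ fs/2 = 30.65 kHz, appears at 28.5 kHz.

28.5 kHz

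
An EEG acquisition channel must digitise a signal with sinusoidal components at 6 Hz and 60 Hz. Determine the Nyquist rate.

Highest-frequency component: 60 Hz.
Nyquist rate = 2 × 60 Hz = 120 Hz.

120 Hz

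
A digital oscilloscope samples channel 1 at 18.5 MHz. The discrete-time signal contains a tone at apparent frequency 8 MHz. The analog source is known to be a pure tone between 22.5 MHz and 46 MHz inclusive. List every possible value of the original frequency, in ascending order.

Frequencies that alias to 8 MHz are k·fs ± 8 MHz for integer k ≥ 0.
k=0: 8 MHz.
k=1: 10.5 MHz, 26.5 MHz.
k=2: 29 MHz, 45 MHz.
k=3: 47.5 MHz, 63.5 MHz.
Within [22.5 MHz, 46 MHz]: 26.5 MHz, 29 MHz, 45 MHz.

26.5 MHz, 29 MHz, 45 MHz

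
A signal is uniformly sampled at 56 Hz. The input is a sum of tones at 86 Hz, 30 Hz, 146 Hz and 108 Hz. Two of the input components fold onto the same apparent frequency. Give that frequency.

fs/2 = 28 Hz.
86 Hz mod fs = 30 Hz.
30 Hz > fs/2 = 28 Hz, folds to fs − 30 Hz = 26 Hz.
30 Hz > fs/2 = 28 Hz, folds to fs − 30 Hz = 26 Hz.
146 Hz mod fs = 34 Hz.
34 Hz > fs/2 = 28 Hz, folds to fs − 34 Hz = 22 Hz.
108 Hz mod fs = 52 Hz.
52 Hz > fs/2 = 28 Hz, folds to fs − 52 Hz = 4 Hz.
30 Hz and 86 Hz both map to 26 Hz.

26 Hz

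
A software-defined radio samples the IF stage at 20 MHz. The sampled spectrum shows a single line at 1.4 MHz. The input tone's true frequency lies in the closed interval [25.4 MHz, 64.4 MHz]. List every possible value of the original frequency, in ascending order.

38.6 MHz, 41.4 MHz, 58.6 MHz, 61.4 MHz

Frequencies that alias to 1.4 MHz are k·fs ± 1.4 MHz for integer k ≥ 0.
k=0: 1.4 MHz.
k=1: 18.6 MHz, 21.4 MHz.
k=2: 38.6 MHz, 41.4 MHz.
k=3: 58.6 MHz, 61.4 MHz.
k=4: 78.6 MHz, 81.4 MHz.
Within [25.4 MHz, 64.4 MHz]: 38.6 MHz, 41.4 MHz, 58.6 MHz, 61.4 MHz.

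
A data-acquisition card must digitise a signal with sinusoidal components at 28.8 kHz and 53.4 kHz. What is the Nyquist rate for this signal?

106.8 kHz

Highest-frequency component: 53.4 kHz.
Nyquist rate = 2 × 53.4 kHz = 106.8 kHz.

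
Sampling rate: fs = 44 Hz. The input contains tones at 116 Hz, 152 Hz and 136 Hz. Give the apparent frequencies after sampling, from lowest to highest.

4 Hz, 16 Hz, 20 Hz

fs/2 = 22 Hz.
116 Hz mod fs = 28 Hz.
28 Hz > fs/2 = 22 Hz, folds to fs − 28 Hz = 16 Hz.
152 Hz mod fs = 20 Hz.
20 Hz ≤ fs/2 = 22 Hz, appears at 20 Hz.
136 Hz mod fs = 4 Hz.
4 Hz ≤ fs/2 = 22 Hz, appears at 4 Hz.
Distinct values: {4 Hz, 16 Hz, 20 Hz}.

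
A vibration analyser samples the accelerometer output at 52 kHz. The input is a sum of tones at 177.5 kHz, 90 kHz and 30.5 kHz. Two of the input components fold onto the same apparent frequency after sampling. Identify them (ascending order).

30.5 kHz, 177.5 kHz

fs/2 = 26 kHz.
177.5 kHz mod fs = 21.5 kHz.
21.5 kHz ≤ fs/2 = 26 kHz, appears at 21.5 kHz.
90 kHz mod fs = 38 kHz.
38 kHz > fs/2 = 26 kHz, folds to fs − 38 kHz = 14 kHz.
30.5 kHz > fs/2 = 26 kHz, folds to fs − 30.5 kHz = 21.5 kHz.
30.5 kHz and 177.5 kHz both map to 21.5 kHz.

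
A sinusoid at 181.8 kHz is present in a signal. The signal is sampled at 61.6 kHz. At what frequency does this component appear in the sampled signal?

181.8 kHz mod fs = 58.6 kHz.
58.6 kHz > fs/2 = 30.8 kHz, folds to fs − 58.6 kHz = 3 kHz.

3 kHz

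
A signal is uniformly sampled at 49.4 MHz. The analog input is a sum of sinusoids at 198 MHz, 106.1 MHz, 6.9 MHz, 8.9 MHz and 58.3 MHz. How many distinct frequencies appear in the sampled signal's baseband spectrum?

fs/2 = 24.7 MHz.
198 MHz mod fs = 0.4 MHz.
0.4 MHz ≤ fs/2 = 24.7 MHz, appears at 0.4 MHz.
106.1 MHz mod fs = 7.3 MHz.
7.3 MHz ≤ fs/2 = 24.7 MHz, appears at 7.3 MHz.
6.9 MHz ≤ fs/2 = 24.7 MHz, passes unchanged.
8.9 MHz ≤ fs/2 = 24.7 MHz, passes unchanged.
58.3 MHz mod fs = 8.9 MHz.
8.9 MHz ≤ fs/2 = 24.7 MHz, appears at 8.9 MHz.
Distinct values: {0.4 MHz, 6.9 MHz, 7.3 MHz, 8.9 MHz} → 4.

4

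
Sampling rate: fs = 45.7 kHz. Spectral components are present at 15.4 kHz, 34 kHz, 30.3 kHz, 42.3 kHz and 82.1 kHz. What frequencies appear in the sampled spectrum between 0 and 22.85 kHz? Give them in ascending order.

fs/2 = 22.85 kHz.
15.4 kHz ≤ fs/2 = 22.85 kHz, passes unchanged.
34 kHz > fs/2 = 22.85 kHz, folds to fs − 34 kHz = 11.7 kHz.
30.3 kHz > fs/2 = 22.85 kHz, folds to fs − 30.3 kHz = 15.4 kHz.
42.3 kHz > fs/2 = 22.85 kHz, folds to fs − 42.3 kHz = 3.4 kHz.
82.1 kHz mod fs = 36.4 kHz.
36.4 kHz > fs/2 = 22.85 kHz, folds to fs − 36.4 kHz = 9.3 kHz.
Distinct values: {3.4 kHz, 9.3 kHz, 11.7 kHz, 15.4 kHz}.

3.4 kHz, 9.3 kHz, 11.7 kHz, 15.4 kHz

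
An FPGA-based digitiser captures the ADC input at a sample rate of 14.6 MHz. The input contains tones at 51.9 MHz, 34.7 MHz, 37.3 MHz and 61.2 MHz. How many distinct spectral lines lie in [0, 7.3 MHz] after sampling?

3

fs/2 = 7.3 MHz.
51.9 MHz mod fs = 8.1 MHz.
8.1 MHz > fs/2 = 7.3 MHz, folds to fs − 8.1 MHz = 6.5 MHz.
34.7 MHz mod fs = 5.5 MHz.
5.5 MHz ≤ fs/2 = 7.3 MHz, appears at 5.5 MHz.
37.3 MHz mod fs = 8.1 MHz.
8.1 MHz > fs/2 = 7.3 MHz, folds to fs − 8.1 MHz = 6.5 MHz.
61.2 MHz mod fs = 2.8 MHz.
2.8 MHz ≤ fs/2 = 7.3 MHz, appears at 2.8 MHz.
Distinct values: {2.8 MHz, 5.5 MHz, 6.5 MHz} → 3.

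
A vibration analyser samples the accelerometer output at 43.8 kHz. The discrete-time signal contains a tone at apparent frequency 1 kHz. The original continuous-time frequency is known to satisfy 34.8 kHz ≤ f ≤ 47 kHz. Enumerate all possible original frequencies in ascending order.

42.8 kHz, 44.8 kHz

Frequencies that alias to 1 kHz are k·fs ± 1 kHz for integer k ≥ 0.
k=0: 1 kHz.
k=1: 42.8 kHz, 44.8 kHz.
k=2: 86.6 kHz, 88.6 kHz.
Within [34.8 kHz, 47 kHz]: 42.8 kHz, 44.8 kHz.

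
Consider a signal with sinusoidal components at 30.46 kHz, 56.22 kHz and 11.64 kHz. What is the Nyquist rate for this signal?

Highest-frequency component: 56.22 kHz.
Nyquist rate = 2 × 56.22 kHz = 112.44 kHz.

112.44 kHz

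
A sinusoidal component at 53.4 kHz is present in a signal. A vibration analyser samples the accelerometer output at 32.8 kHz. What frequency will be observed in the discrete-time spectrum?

53.4 kHz mod fs = 20.6 kHz.
20.6 kHz > fs/2 = 16.4 kHz, folds to fs − 20.6 kHz = 12.2 kHz.

12.2 kHz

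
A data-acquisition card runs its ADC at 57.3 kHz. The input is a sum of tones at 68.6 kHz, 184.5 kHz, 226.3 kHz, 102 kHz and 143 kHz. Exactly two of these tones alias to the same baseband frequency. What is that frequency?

12.6 kHz

fs/2 = 28.65 kHz.
68.6 kHz mod fs = 11.3 kHz.
11.3 kHz ≤ fs/2 = 28.65 kHz, appears at 11.3 kHz.
184.5 kHz mod fs = 12.6 kHz.
12.6 kHz ≤ fs/2 = 28.65 kHz, appears at 12.6 kHz.
226.3 kHz mod fs = 54.4 kHz.
54.4 kHz > fs/2 = 28.65 kHz, folds to fs − 54.4 kHz = 2.9 kHz.
102 kHz mod fs = 44.7 kHz.
44.7 kHz > fs/2 = 28.65 kHz, folds to fs − 44.7 kHz = 12.6 kHz.
143 kHz mod fs = 28.4 kHz.
28.4 kHz ≤ fs/2 = 28.65 kHz, appears at 28.4 kHz.
102 kHz and 184.5 kHz both map to 12.6 kHz.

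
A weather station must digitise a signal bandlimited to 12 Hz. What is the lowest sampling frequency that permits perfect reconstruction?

24 Hz

Nyquist rate = 2 × 12 Hz = 24 Hz.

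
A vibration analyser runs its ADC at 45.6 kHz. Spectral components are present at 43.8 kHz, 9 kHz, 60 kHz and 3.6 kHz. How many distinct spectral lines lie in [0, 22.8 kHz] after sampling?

4

fs/2 = 22.8 kHz.
43.8 kHz > fs/2 = 22.8 kHz, folds to fs − 43.8 kHz = 1.8 kHz.
9 kHz ≤ fs/2 = 22.8 kHz, passes unchanged.
60 kHz mod fs = 14.4 kHz.
14.4 kHz ≤ fs/2 = 22.8 kHz, appears at 14.4 kHz.
3.6 kHz ≤ fs/2 = 22.8 kHz, passes unchanged.
Distinct values: {1.8 kHz, 3.6 kHz, 9 kHz, 14.4 kHz} → 4.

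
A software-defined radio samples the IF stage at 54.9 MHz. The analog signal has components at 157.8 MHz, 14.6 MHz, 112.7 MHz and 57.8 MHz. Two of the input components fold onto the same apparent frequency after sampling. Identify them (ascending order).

57.8 MHz, 112.7 MHz

fs/2 = 27.45 MHz.
157.8 MHz mod fs = 48 MHz.
48 MHz > fs/2 = 27.45 MHz, folds to fs − 48 MHz = 6.9 MHz.
14.6 MHz ≤ fs/2 = 27.45 MHz, passes unchanged.
112.7 MHz mod fs = 2.9 MHz.
2.9 MHz ≤ fs/2 = 27.45 MHz, appears at 2.9 MHz.
57.8 MHz mod fs = 2.9 MHz.
2.9 MHz ≤ fs/2 = 27.45 MHz, appears at 2.9 MHz.
57.8 MHz and 112.7 MHz both map to 2.9 MHz.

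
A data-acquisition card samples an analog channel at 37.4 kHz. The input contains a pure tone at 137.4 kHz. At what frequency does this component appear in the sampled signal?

137.4 kHz mod fs = 25.2 kHz.
25.2 kHz > fs/2 = 18.7 kHz, folds to fs − 25.2 kHz = 12.2 kHz.

12.2 kHz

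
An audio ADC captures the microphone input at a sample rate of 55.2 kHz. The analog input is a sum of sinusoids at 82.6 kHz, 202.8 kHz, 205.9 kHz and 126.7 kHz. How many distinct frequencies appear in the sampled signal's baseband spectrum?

fs/2 = 27.6 kHz.
82.6 kHz mod fs = 27.4 kHz.
27.4 kHz ≤ fs/2 = 27.6 kHz, appears at 27.4 kHz.
202.8 kHz mod fs = 37.2 kHz.
37.2 kHz > fs/2 = 27.6 kHz, folds to fs − 37.2 kHz = 18 kHz.
205.9 kHz mod fs = 40.3 kHz.
40.3 kHz > fs/2 = 27.6 kHz, folds to fs − 40.3 kHz = 14.9 kHz.
126.7 kHz mod fs = 16.3 kHz.
16.3 kHz ≤ fs/2 = 27.6 kHz, appears at 16.3 kHz.
Distinct values: {14.9 kHz, 16.3 kHz, 18 kHz, 27.4 kHz} → 4.

4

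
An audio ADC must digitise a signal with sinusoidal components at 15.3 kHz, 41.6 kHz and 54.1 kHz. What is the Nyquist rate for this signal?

108.2 kHz

Highest-frequency component: 54.1 kHz.
Nyquist rate = 2 × 54.1 kHz = 108.2 kHz.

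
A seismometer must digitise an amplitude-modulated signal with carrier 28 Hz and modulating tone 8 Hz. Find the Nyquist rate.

AM sidebands sit at fc ± fm = 20 Hz and 36 Hz.
Highest-frequency component: 36 Hz.
Nyquist rate = 2 × 36 Hz = 72 Hz.

72 Hz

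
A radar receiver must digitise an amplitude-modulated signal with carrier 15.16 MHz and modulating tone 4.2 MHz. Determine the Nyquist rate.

38.72 MHz

AM sidebands sit at fc ± fm = 10.96 MHz and 19.36 MHz.
Highest-frequency component: 19.36 MHz.
Nyquist rate = 2 × 19.36 MHz = 38.72 MHz.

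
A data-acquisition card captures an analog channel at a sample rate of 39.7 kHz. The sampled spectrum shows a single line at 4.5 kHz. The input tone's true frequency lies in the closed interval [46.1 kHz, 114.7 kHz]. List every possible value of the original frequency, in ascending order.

74.9 kHz, 83.9 kHz, 114.6 kHz

Frequencies that alias to 4.5 kHz are k·fs ± 4.5 kHz for integer k ≥ 0.
k=0: 4.5 kHz.
k=1: 35.2 kHz, 44.2 kHz.
k=2: 74.9 kHz, 83.9 kHz.
k=3: 114.6 kHz, 123.6 kHz.
k=4: 154.3 kHz, 163.3 kHz.
Within [46.1 kHz, 114.7 kHz]: 74.9 kHz, 83.9 kHz, 114.6 kHz.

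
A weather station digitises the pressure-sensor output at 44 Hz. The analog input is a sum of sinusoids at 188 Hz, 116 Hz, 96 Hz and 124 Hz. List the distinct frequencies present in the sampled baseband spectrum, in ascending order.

fs/2 = 22 Hz.
188 Hz mod fs = 12 Hz.
12 Hz ≤ fs/2 = 22 Hz, appears at 12 Hz.
116 Hz mod fs = 28 Hz.
28 Hz > fs/2 = 22 Hz, folds to fs − 28 Hz = 16 Hz.
96 Hz mod fs = 8 Hz.
8 Hz ≤ fs/2 = 22 Hz, appears at 8 Hz.
124 Hz mod fs = 36 Hz.
36 Hz > fs/2 = 22 Hz, folds to fs − 36 Hz = 8 Hz.
Distinct values: {8 Hz, 12 Hz, 16 Hz}.

8 Hz, 12 Hz, 16 Hz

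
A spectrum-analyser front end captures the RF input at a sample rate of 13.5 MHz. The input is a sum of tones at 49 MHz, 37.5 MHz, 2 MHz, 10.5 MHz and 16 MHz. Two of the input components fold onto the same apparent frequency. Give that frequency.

fs/2 = 6.75 MHz.
49 MHz mod fs = 8.5 MHz.
8.5 MHz > fs/2 = 6.75 MHz, folds to fs − 8.5 MHz = 5 MHz.
37.5 MHz mod fs = 10.5 MHz.
10.5 MHz > fs/2 = 6.75 MHz, folds to fs − 10.5 MHz = 3 MHz.
2 MHz ≤ fs/2 = 6.75 MHz, passes unchanged.
10.5 MHz > fs/2 = 6.75 MHz, folds to fs − 10.5 MHz = 3 MHz.
16 MHz mod fs = 2.5 MHz.
2.5 MHz ≤ fs/2 = 6.75 MHz, appears at 2.5 MHz.
10.5 MHz and 37.5 MHz both map to 3 MHz.

3 MHz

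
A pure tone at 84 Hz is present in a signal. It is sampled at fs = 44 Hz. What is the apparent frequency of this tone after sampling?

84 Hz mod fs = 40 Hz.
40 Hz > fs/2 = 22 Hz, folds to fs − 40 Hz = 4 Hz.

4 Hz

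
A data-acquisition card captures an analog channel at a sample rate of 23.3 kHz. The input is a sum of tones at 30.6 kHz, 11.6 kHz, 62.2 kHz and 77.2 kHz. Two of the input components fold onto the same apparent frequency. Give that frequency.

7.3 kHz

fs/2 = 11.65 kHz.
30.6 kHz mod fs = 7.3 kHz.
7.3 kHz ≤ fs/2 = 11.65 kHz, appears at 7.3 kHz.
11.6 kHz ≤ fs/2 = 11.65 kHz, passes unchanged.
62.2 kHz mod fs = 15.6 kHz.
15.6 kHz > fs/2 = 11.65 kHz, folds to fs − 15.6 kHz = 7.7 kHz.
77.2 kHz mod fs = 7.3 kHz.
7.3 kHz ≤ fs/2 = 11.65 kHz, appears at 7.3 kHz.
30.6 kHz and 77.2 kHz both map to 7.3 kHz.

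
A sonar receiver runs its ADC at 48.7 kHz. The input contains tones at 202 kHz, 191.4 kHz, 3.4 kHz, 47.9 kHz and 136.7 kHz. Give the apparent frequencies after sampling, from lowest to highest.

0.8 kHz, 3.4 kHz, 7.2 kHz, 9.4 kHz

fs/2 = 24.35 kHz.
202 kHz mod fs = 7.2 kHz.
7.2 kHz ≤ fs/2 = 24.35 kHz, appears at 7.2 kHz.
191.4 kHz mod fs = 45.3 kHz.
45.3 kHz > fs/2 = 24.35 kHz, folds to fs − 45.3 kHz = 3.4 kHz.
3.4 kHz ≤ fs/2 = 24.35 kHz, passes unchanged.
47.9 kHz > fs/2 = 24.35 kHz, folds to fs − 47.9 kHz = 0.8 kHz.
136.7 kHz mod fs = 39.3 kHz.
39.3 kHz > fs/2 = 24.35 kHz, folds to fs − 39.3 kHz = 9.4 kHz.
Distinct values: {0.8 kHz, 3.4 kHz, 7.2 kHz, 9.4 kHz}.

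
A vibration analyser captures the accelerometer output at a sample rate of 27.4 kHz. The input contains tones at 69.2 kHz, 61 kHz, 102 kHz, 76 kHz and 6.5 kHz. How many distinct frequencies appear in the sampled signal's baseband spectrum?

fs/2 = 13.7 kHz.
69.2 kHz mod fs = 14.4 kHz.
14.4 kHz > fs/2 = 13.7 kHz, folds to fs − 14.4 kHz = 13 kHz.
61 kHz mod fs = 6.2 kHz.
6.2 kHz ≤ fs/2 = 13.7 kHz, appears at 6.2 kHz.
102 kHz mod fs = 19.8 kHz.
19.8 kHz > fs/2 = 13.7 kHz, folds to fs − 19.8 kHz = 7.6 kHz.
76 kHz mod fs = 21.2 kHz.
21.2 kHz > fs/2 = 13.7 kHz, folds to fs − 21.2 kHz = 6.2 kHz.
6.5 kHz ≤ fs/2 = 13.7 kHz, passes unchanged.
Distinct values: {6.2 kHz, 6.5 kHz, 7.6 kHz, 13 kHz} → 4.

4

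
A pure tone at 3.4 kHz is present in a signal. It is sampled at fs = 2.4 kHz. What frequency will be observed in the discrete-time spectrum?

1 kHz

3.4 kHz mod fs = 1 kHz.
1 kHz ≤ fs/2 = 1.2 kHz, appears at 1 kHz.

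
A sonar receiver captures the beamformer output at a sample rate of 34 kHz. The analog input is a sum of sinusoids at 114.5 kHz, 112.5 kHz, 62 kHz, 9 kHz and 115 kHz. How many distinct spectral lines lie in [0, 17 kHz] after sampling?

fs/2 = 17 kHz.
114.5 kHz mod fs = 12.5 kHz.
12.5 kHz ≤ fs/2 = 17 kHz, appears at 12.5 kHz.
112.5 kHz mod fs = 10.5 kHz.
10.5 kHz ≤ fs/2 = 17 kHz, appears at 10.5 kHz.
62 kHz mod fs = 28 kHz.
28 kHz > fs/2 = 17 kHz, folds to fs − 28 kHz = 6 kHz.
9 kHz ≤ fs/2 = 17 kHz, passes unchanged.
115 kHz mod fs = 13 kHz.
13 kHz ≤ fs/2 = 17 kHz, appears at 13 kHz.
Distinct values: {6 kHz, 9 kHz, 10.5 kHz, 12.5 kHz, 13 kHz} → 5.

5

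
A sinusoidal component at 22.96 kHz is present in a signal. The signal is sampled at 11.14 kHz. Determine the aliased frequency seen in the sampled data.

0.68 kHz

22.96 kHz mod fs = 0.68 kHz.
0.68 kHz ≤ fs/2 = 5.57 kHz, appears at 0.68 kHz.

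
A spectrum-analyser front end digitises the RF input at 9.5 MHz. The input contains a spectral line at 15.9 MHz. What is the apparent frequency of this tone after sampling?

15.9 MHz mod fs = 6.4 MHz.
6.4 MHz > fs/2 = 4.75 MHz, folds to fs − 6.4 MHz = 3.1 MHz.

3.1 MHz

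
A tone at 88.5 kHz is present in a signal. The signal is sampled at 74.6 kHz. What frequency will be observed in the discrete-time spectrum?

88.5 kHz mod fs = 13.9 kHz.
13.9 kHz ≤ fs/2 = 37.3 kHz, appears at 13.9 kHz.

13.9 kHz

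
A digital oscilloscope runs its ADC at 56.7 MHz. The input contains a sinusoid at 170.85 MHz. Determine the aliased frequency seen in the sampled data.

170.85 MHz mod fs = 0.75 MHz.
0.75 MHz ≤ fs/2 = 28.35 MHz, appears at 0.75 MHz.

0.75 MHz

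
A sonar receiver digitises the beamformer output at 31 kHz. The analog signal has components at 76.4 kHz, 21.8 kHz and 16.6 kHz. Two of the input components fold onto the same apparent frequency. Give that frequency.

fs/2 = 15.5 kHz.
76.4 kHz mod fs = 14.4 kHz.
14.4 kHz ≤ fs/2 = 15.5 kHz, appears at 14.4 kHz.
21.8 kHz > fs/2 = 15.5 kHz, folds to fs − 21.8 kHz = 9.2 kHz.
16.6 kHz > fs/2 = 15.5 kHz, folds to fs − 16.6 kHz = 14.4 kHz.
16.6 kHz and 76.4 kHz both map to 14.4 kHz.

14.4 kHz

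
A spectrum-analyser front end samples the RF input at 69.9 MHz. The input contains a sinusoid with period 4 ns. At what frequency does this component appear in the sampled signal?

29.6 MHz

T = 4 ns → f = 1/T = 250 MHz.
250 MHz mod fs = 40.3 MHz.
40.3 MHz > fs/2 = 34.95 MHz, folds to fs − 40.3 MHz = 29.6 MHz.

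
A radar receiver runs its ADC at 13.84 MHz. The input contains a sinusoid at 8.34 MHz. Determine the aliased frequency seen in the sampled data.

5.5 MHz

8.34 MHz > fs/2 = 6.92 MHz, folds to fs − 8.34 MHz = 5.5 MHz.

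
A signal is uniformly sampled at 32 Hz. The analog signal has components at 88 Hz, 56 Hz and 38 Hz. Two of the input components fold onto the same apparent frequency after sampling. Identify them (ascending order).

fs/2 = 16 Hz.
88 Hz mod fs = 24 Hz.
24 Hz > fs/2 = 16 Hz, folds to fs − 24 Hz = 8 Hz.
56 Hz mod fs = 24 Hz.
24 Hz > fs/2 = 16 Hz, folds to fs − 24 Hz = 8 Hz.
38 Hz mod fs = 6 Hz.
6 Hz ≤ fs/2 = 16 Hz, appears at 6 Hz.
56 Hz and 88 Hz both map to 8 Hz.

56 Hz, 88 Hz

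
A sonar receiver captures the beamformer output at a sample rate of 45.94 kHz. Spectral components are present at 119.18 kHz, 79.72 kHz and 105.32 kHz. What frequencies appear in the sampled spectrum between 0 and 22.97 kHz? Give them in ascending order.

12.16 kHz, 13.44 kHz, 18.64 kHz

fs/2 = 22.97 kHz.
119.18 kHz mod fs = 27.3 kHz.
27.3 kHz > fs/2 = 22.97 kHz, folds to fs − 27.3 kHz = 18.64 kHz.
79.72 kHz mod fs = 33.78 kHz.
33.78 kHz > fs/2 = 22.97 kHz, folds to fs − 33.78 kHz = 12.16 kHz.
105.32 kHz mod fs = 13.44 kHz.
13.44 kHz ≤ fs/2 = 22.97 kHz, appears at 13.44 kHz.
Distinct values: {12.16 kHz, 13.44 kHz, 18.64 kHz}.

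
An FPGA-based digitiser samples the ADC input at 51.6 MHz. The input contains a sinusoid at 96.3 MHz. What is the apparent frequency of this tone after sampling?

96.3 MHz mod fs = 44.7 MHz.
44.7 MHz > fs/2 = 25.8 MHz, folds to fs − 44.7 MHz = 6.9 MHz.

6.9 MHz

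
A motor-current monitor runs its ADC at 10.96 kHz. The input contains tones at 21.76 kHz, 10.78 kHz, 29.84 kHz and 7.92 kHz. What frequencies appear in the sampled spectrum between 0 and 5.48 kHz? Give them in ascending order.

0.16 kHz, 0.18 kHz, 3.04 kHz

fs/2 = 5.48 kHz.
21.76 kHz mod fs = 10.8 kHz.
10.8 kHz > fs/2 = 5.48 kHz, folds to fs − 10.8 kHz = 0.16 kHz.
10.78 kHz > fs/2 = 5.48 kHz, folds to fs − 10.78 kHz = 0.18 kHz.
29.84 kHz mod fs = 7.92 kHz.
7.92 kHz > fs/2 = 5.48 kHz, folds to fs − 7.92 kHz = 3.04 kHz.
7.92 kHz > fs/2 = 5.48 kHz, folds to fs − 7.92 kHz = 3.04 kHz.
Distinct values: {0.16 kHz, 0.18 kHz, 3.04 kHz}.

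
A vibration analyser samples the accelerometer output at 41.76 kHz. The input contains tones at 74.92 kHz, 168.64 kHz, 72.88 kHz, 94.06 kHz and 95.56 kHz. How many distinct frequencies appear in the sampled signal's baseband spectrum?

fs/2 = 20.88 kHz.
74.92 kHz mod fs = 33.16 kHz.
33.16 kHz > fs/2 = 20.88 kHz, folds to fs − 33.16 kHz = 8.6 kHz.
168.64 kHz mod fs = 1.6 kHz.
1.6 kHz ≤ fs/2 = 20.88 kHz, appears at 1.6 kHz.
72.88 kHz mod fs = 31.12 kHz.
31.12 kHz > fs/2 = 20.88 kHz, folds to fs − 31.12 kHz = 10.64 kHz.
94.06 kHz mod fs = 10.54 kHz.
10.54 kHz ≤ fs/2 = 20.88 kHz, appears at 10.54 kHz.
95.56 kHz mod fs = 12.04 kHz.
12.04 kHz ≤ fs/2 = 20.88 kHz, appears at 12.04 kHz.
Distinct values: {1.6 kHz, 8.6 kHz, 10.54 kHz, 10.64 kHz, 12.04 kHz} → 5.

5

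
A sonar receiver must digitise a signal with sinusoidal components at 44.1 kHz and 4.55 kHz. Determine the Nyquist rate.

Highest-frequency component: 44.1 kHz.
Nyquist rate = 2 × 44.1 kHz = 88.2 kHz.

88.2 kHz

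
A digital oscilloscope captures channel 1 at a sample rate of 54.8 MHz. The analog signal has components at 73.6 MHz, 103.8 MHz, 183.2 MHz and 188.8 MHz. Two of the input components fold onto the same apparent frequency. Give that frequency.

18.8 MHz

fs/2 = 27.4 MHz.
73.6 MHz mod fs = 18.8 MHz.
18.8 MHz ≤ fs/2 = 27.4 MHz, appears at 18.8 MHz.
103.8 MHz mod fs = 49 MHz.
49 MHz > fs/2 = 27.4 MHz, folds to fs − 49 MHz = 5.8 MHz.
183.2 MHz mod fs = 18.8 MHz.
18.8 MHz ≤ fs/2 = 27.4 MHz, appears at 18.8 MHz.
188.8 MHz mod fs = 24.4 MHz.
24.4 MHz ≤ fs/2 = 27.4 MHz, appears at 24.4 MHz.
73.6 MHz and 183.2 MHz both map to 18.8 MHz.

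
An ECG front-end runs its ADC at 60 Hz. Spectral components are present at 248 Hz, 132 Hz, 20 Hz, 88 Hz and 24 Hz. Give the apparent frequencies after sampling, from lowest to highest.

8 Hz, 12 Hz, 20 Hz, 24 Hz, 28 Hz

fs/2 = 30 Hz.
248 Hz mod fs = 8 Hz.
8 Hz ≤ fs/2 = 30 Hz, appears at 8 Hz.
132 Hz mod fs = 12 Hz.
12 Hz ≤ fs/2 = 30 Hz, appears at 12 Hz.
20 Hz ≤ fs/2 = 30 Hz, passes unchanged.
88 Hz mod fs = 28 Hz.
28 Hz ≤ fs/2 = 30 Hz, appears at 28 Hz.
24 Hz ≤ fs/2 = 30 Hz, passes unchanged.
Distinct values: {8 Hz, 12 Hz, 20 Hz, 24 Hz, 28 Hz}.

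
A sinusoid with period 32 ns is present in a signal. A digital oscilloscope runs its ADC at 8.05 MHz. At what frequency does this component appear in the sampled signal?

T = 32 ns → f = 1/T = 31.25 MHz.
31.25 MHz mod fs = 7.1 MHz.
7.1 MHz > fs/2 = 4.025 MHz, folds to fs − 7.1 MHz = 0.95 MHz.

0.95 MHz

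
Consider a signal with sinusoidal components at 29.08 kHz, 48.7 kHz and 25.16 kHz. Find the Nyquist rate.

97.4 kHz

Highest-frequency component: 48.7 kHz.
Nyquist rate = 2 × 48.7 kHz = 97.4 kHz.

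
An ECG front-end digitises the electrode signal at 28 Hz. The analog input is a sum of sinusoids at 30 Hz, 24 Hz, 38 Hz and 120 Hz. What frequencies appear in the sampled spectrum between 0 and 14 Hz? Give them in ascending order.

fs/2 = 14 Hz.
30 Hz mod fs = 2 Hz.
2 Hz ≤ fs/2 = 14 Hz, appears at 2 Hz.
24 Hz > fs/2 = 14 Hz, folds to fs − 24 Hz = 4 Hz.
38 Hz mod fs = 10 Hz.
10 Hz ≤ fs/2 = 14 Hz, appears at 10 Hz.
120 Hz mod fs = 8 Hz.
8 Hz ≤ fs/2 = 14 Hz, appears at 8 Hz.
Distinct values: {2 Hz, 4 Hz, 8 Hz, 10 Hz}.

2 Hz, 4 Hz, 8 Hz, 10 Hz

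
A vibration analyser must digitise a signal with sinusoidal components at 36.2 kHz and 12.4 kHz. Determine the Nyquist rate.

Highest-frequency component: 36.2 kHz.
Nyquist rate = 2 × 36.2 kHz = 72.4 kHz.

72.4 kHz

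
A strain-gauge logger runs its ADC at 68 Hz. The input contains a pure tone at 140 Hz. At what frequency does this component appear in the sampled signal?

140 Hz mod fs = 4 Hz.
4 Hz ≤ fs/2 = 34 Hz, appears at 4 Hz.

4 Hz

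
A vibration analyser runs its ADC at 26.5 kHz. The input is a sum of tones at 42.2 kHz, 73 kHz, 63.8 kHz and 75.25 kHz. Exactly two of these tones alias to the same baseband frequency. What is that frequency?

fs/2 = 13.25 kHz.
42.2 kHz mod fs = 15.7 kHz.
15.7 kHz > fs/2 = 13.25 kHz, folds to fs − 15.7 kHz = 10.8 kHz.
73 kHz mod fs = 20 kHz.
20 kHz > fs/2 = 13.25 kHz, folds to fs − 20 kHz = 6.5 kHz.
63.8 kHz mod fs = 10.8 kHz.
10.8 kHz ≤ fs/2 = 13.25 kHz, appears at 10.8 kHz.
75.25 kHz mod fs = 22.25 kHz.
22.25 kHz > fs/2 = 13.25 kHz, folds to fs − 22.25 kHz = 4.25 kHz.
42.2 kHz and 63.8 kHz both map to 10.8 kHz.

10.8 kHz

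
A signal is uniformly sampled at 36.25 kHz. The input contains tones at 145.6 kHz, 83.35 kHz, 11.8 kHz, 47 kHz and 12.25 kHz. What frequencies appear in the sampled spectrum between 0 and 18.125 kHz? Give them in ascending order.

0.6 kHz, 10.75 kHz, 10.85 kHz, 11.8 kHz, 12.25 kHz

fs/2 = 18.125 kHz.
145.6 kHz mod fs = 0.6 kHz.
0.6 kHz ≤ fs/2 = 18.125 kHz, appears at 0.6 kHz.
83.35 kHz mod fs = 10.85 kHz.
10.85 kHz ≤ fs/2 = 18.125 kHz, appears at 10.85 kHz.
11.8 kHz ≤ fs/2 = 18.125 kHz, passes unchanged.
47 kHz mod fs = 10.75 kHz.
10.75 kHz ≤ fs/2 = 18.125 kHz, appears at 10.75 kHz.
12.25 kHz ≤ fs/2 = 18.125 kHz, passes unchanged.
Distinct values: {0.6 kHz, 10.75 kHz, 10.85 kHz, 11.8 kHz, 12.25 kHz}.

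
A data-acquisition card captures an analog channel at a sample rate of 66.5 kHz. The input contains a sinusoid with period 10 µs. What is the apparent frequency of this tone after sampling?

T = 10 µs → f = 1/T = 100 kHz.
100 kHz mod fs = 33.5 kHz.
33.5 kHz > fs/2 = 33.25 kHz, folds to fs − 33.5 kHz = 33 kHz.

33 kHz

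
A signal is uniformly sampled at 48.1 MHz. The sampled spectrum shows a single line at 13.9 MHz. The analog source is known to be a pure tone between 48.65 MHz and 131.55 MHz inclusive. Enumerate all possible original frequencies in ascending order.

62 MHz, 82.3 MHz, 110.1 MHz, 130.4 MHz

Frequencies that alias to 13.9 MHz are k·fs ± 13.9 MHz for integer k ≥ 0.
k=0: 13.9 MHz.
k=1: 34.2 MHz, 62 MHz.
k=2: 82.3 MHz, 110.1 MHz.
k=3: 130.4 MHz, 158.2 MHz.
k=4: 178.5 MHz, 206.3 MHz.
Within [48.65 MHz, 131.55 MHz]: 62 MHz, 82.3 MHz, 110.1 MHz, 130.4 MHz.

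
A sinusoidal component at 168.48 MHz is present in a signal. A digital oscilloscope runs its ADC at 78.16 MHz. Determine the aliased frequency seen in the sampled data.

168.48 MHz mod fs = 12.16 MHz.
12.16 MHz ≤ fs/2 = 39.08 MHz, appears at 12.16 MHz.

12.16 MHz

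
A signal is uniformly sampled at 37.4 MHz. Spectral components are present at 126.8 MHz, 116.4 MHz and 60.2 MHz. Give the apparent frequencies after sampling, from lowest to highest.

4.2 MHz, 14.6 MHz

fs/2 = 18.7 MHz.
126.8 MHz mod fs = 14.6 MHz.
14.6 MHz ≤ fs/2 = 18.7 MHz, appears at 14.6 MHz.
116.4 MHz mod fs = 4.2 MHz.
4.2 MHz ≤ fs/2 = 18.7 MHz, appears at 4.2 MHz.
60.2 MHz mod fs = 22.8 MHz.
22.8 MHz > fs/2 = 18.7 MHz, folds to fs − 22.8 MHz = 14.6 MHz.
Distinct values: {4.2 MHz, 14.6 MHz}.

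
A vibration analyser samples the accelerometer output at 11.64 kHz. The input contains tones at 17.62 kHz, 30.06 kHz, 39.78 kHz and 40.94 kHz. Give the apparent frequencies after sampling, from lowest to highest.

fs/2 = 5.82 kHz.
17.62 kHz mod fs = 5.98 kHz.
5.98 kHz > fs/2 = 5.82 kHz, folds to fs − 5.98 kHz = 5.66 kHz.
30.06 kHz mod fs = 6.78 kHz.
6.78 kHz > fs/2 = 5.82 kHz, folds to fs − 6.78 kHz = 4.86 kHz.
39.78 kHz mod fs = 4.86 kHz.
4.86 kHz ≤ fs/2 = 5.82 kHz, appears at 4.86 kHz.
40.94 kHz mod fs = 6.02 kHz.
6.02 kHz > fs/2 = 5.82 kHz, folds to fs − 6.02 kHz = 5.62 kHz.
Distinct values: {4.86 kHz, 5.62 kHz, 5.66 kHz}.

4.86 kHz, 5.62 kHz, 5.66 kHz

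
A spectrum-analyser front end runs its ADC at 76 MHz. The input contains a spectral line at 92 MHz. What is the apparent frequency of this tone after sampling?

92 MHz mod fs = 16 MHz.
16 MHz ≤ fs/2 = 38 MHz, appears at 16 MHz.

16 MHz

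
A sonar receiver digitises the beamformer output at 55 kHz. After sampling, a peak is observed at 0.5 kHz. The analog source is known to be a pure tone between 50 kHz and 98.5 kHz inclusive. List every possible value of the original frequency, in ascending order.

Frequencies that alias to 0.5 kHz are k·fs ± 0.5 kHz for integer k ≥ 0.
k=0: 0.5 kHz.
k=1: 54.5 kHz, 55.5 kHz.
k=2: 109.5 kHz, 110.5 kHz.
Within [50 kHz, 98.5 kHz]: 54.5 kHz, 55.5 kHz.

54.5 kHz, 55.5 kHz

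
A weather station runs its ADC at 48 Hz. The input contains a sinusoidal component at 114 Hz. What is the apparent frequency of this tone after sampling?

18 Hz

114 Hz mod fs = 18 Hz.
18 Hz ≤ fs/2 = 24 Hz, appears at 18 Hz.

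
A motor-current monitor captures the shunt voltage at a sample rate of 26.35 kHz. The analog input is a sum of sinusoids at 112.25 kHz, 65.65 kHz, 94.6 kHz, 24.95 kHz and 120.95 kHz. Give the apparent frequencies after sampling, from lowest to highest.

fs/2 = 13.175 kHz.
112.25 kHz mod fs = 6.85 kHz.
6.85 kHz ≤ fs/2 = 13.175 kHz, appears at 6.85 kHz.
65.65 kHz mod fs = 12.95 kHz.
12.95 kHz ≤ fs/2 = 13.175 kHz, appears at 12.95 kHz.
94.6 kHz mod fs = 15.55 kHz.
15.55 kHz > fs/2 = 13.175 kHz, folds to fs − 15.55 kHz = 10.8 kHz.
24.95 kHz > fs/2 = 13.175 kHz, folds to fs − 24.95 kHz = 1.4 kHz.
120.95 kHz mod fs = 15.55 kHz.
15.55 kHz > fs/2 = 13.175 kHz, folds to fs − 15.55 kHz = 10.8 kHz.
Distinct values: {1.4 kHz, 6.85 kHz, 10.8 kHz, 12.95 kHz}.

1.4 kHz, 6.85 kHz, 10.8 kHz, 12.95 kHz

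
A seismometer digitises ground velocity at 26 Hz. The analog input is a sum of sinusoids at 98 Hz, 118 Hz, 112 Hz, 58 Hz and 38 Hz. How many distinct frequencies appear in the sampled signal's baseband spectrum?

fs/2 = 13 Hz.
98 Hz mod fs = 20 Hz.
20 Hz > fs/2 = 13 Hz, folds to fs − 20 Hz = 6 Hz.
118 Hz mod fs = 14 Hz.
14 Hz > fs/2 = 13 Hz, folds to fs − 14 Hz = 12 Hz.
112 Hz mod fs = 8 Hz.
8 Hz ≤ fs/2 = 13 Hz, appears at 8 Hz.
58 Hz mod fs = 6 Hz.
6 Hz ≤ fs/2 = 13 Hz, appears at 6 Hz.
38 Hz mod fs = 12 Hz.
12 Hz ≤ fs/2 = 13 Hz, appears at 12 Hz.
Distinct values: {6 Hz, 8 Hz, 12 Hz} → 3.

3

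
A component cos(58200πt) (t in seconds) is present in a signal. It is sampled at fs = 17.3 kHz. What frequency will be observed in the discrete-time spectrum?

5.5 kHz

ω = 58200π rad/s → f = ω/(2π) = 29100 Hz = 29.1 kHz.
29.1 kHz mod fs = 11.8 kHz.
11.8 kHz > fs/2 = 8.65 kHz, folds to fs − 11.8 kHz = 5.5 kHz.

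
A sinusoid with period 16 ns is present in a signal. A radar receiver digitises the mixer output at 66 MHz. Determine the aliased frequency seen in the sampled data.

3.5 MHz

T = 16 ns → f = 1/T = 62.5 MHz.
62.5 MHz > fs/2 = 33 MHz, folds to fs − 62.5 MHz = 3.5 MHz.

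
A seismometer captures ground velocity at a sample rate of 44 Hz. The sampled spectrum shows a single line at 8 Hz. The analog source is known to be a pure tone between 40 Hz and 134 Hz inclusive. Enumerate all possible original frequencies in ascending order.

52 Hz, 80 Hz, 96 Hz, 124 Hz

Frequencies that alias to 8 Hz are k·fs ± 8 Hz for integer k ≥ 0.
k=0: 8 Hz.
k=1: 36 Hz, 52 Hz.
k=2: 80 Hz, 96 Hz.
k=3: 124 Hz, 140 Hz.
k=4: 168 Hz, 184 Hz.
Within [40 Hz, 134 Hz]: 52 Hz, 80 Hz, 96 Hz, 124 Hz.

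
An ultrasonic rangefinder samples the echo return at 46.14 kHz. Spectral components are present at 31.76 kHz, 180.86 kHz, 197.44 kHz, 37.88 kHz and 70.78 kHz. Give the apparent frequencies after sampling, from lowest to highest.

3.7 kHz, 8.26 kHz, 12.88 kHz, 14.38 kHz, 21.5 kHz

fs/2 = 23.07 kHz.
31.76 kHz > fs/2 = 23.07 kHz, folds to fs − 31.76 kHz = 14.38 kHz.
180.86 kHz mod fs = 42.44 kHz.
42.44 kHz > fs/2 = 23.07 kHz, folds to fs − 42.44 kHz = 3.7 kHz.
197.44 kHz mod fs = 12.88 kHz.
12.88 kHz ≤ fs/2 = 23.07 kHz, appears at 12.88 kHz.
37.88 kHz > fs/2 = 23.07 kHz, folds to fs − 37.88 kHz = 8.26 kHz.
70.78 kHz mod fs = 24.64 kHz.
24.64 kHz > fs/2 = 23.07 kHz, folds to fs − 24.64 kHz = 21.5 kHz.
Distinct values: {3.7 kHz, 8.26 kHz, 12.88 kHz, 14.38 kHz, 21.5 kHz}.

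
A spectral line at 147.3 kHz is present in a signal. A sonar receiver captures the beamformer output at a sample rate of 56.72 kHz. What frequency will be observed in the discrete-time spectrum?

147.3 kHz mod fs = 33.86 kHz.
33.86 kHz > fs/2 = 28.36 kHz, folds to fs − 33.86 kHz = 22.86 kHz.

22.86 kHz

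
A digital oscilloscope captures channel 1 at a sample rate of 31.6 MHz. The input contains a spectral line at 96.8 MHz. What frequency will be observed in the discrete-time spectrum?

2 MHz

96.8 MHz mod fs = 2 MHz.
2 MHz ≤ fs/2 = 15.8 MHz, appears at 2 MHz.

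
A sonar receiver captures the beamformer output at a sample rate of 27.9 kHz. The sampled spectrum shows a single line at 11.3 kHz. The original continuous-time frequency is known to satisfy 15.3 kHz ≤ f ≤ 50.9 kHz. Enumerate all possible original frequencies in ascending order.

Frequencies that alias to 11.3 kHz are k·fs ± 11.3 kHz for integer k ≥ 0.
k=0: 11.3 kHz.
k=1: 16.6 kHz, 39.2 kHz.
k=2: 44.5 kHz, 67.1 kHz.
k=3: 72.4 kHz, 95 kHz.
Within [15.3 kHz, 50.9 kHz]: 16.6 kHz, 39.2 kHz, 44.5 kHz.

16.6 kHz, 39.2 kHz, 44.5 kHz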